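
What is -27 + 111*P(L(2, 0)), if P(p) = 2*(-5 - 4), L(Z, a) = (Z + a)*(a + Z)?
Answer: -2025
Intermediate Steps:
L(Z, a) = (Z + a)**2 (L(Z, a) = (Z + a)*(Z + a) = (Z + a)**2)
P(p) = -18 (P(p) = 2*(-9) = -18)
-27 + 111*P(L(2, 0)) = -27 + 111*(-18) = -27 - 1998 = -2025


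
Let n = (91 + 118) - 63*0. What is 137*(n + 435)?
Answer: 88228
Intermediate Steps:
n = 209 (n = 209 + 0 = 209)
137*(n + 435) = 137*(209 + 435) = 137*644 = 88228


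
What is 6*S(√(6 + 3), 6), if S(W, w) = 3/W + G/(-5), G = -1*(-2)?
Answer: 18/5 ≈ 3.6000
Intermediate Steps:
G = 2
S(W, w) = -⅖ + 3/W (S(W, w) = 3/W + 2/(-5) = 3/W + 2*(-⅕) = 3/W - ⅖ = -⅖ + 3/W)
6*S(√(6 + 3), 6) = 6*(-⅖ + 3/(√(6 + 3))) = 6*(-⅖ + 3/(√9)) = 6*(-⅖ + 3/3) = 6*(-⅖ + 3*(⅓)) = 6*(-⅖ + 1) = 6*(⅗) = 18/5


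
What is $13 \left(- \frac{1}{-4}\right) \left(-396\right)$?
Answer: $-1287$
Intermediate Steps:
$13 \left(- \frac{1}{-4}\right) \left(-396\right) = 13 \left(\left(-1\right) \left(- \frac{1}{4}\right)\right) \left(-396\right) = 13 \cdot \frac{1}{4} \left(-396\right) = \frac{13}{4} \left(-396\right) = -1287$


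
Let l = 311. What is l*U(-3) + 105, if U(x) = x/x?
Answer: 416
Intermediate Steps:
U(x) = 1
l*U(-3) + 105 = 311*1 + 105 = 311 + 105 = 416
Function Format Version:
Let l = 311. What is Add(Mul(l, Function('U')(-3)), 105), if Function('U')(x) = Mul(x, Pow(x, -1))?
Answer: 416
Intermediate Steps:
Function('U')(x) = 1
Add(Mul(l, Function('U')(-3)), 105) = Add(Mul(311, 1), 105) = Add(311, 105) = 416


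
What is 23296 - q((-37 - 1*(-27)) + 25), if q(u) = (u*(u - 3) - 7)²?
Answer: -6633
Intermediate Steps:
q(u) = (-7 + u*(-3 + u))² (q(u) = (u*(-3 + u) - 7)² = (-7 + u*(-3 + u))²)
23296 - q((-37 - 1*(-27)) + 25) = 23296 - (7 - ((-37 - 1*(-27)) + 25)² + 3*((-37 - 1*(-27)) + 25))² = 23296 - (7 - ((-37 + 27) + 25)² + 3*((-37 + 27) + 25))² = 23296 - (7 - (-10 + 25)² + 3*(-10 + 25))² = 23296 - (7 - 1*15² + 3*15)² = 23296 - (7 - 1*225 + 45)² = 23296 - (7 - 225 + 45)² = 23296 - 1*(-173)² = 23296 - 1*29929 = 23296 - 29929 = -6633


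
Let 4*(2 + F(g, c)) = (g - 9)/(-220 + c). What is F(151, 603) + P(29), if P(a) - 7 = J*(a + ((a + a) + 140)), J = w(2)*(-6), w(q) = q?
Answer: -2082683/766 ≈ -2718.9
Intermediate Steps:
F(g, c) = -2 + (-9 + g)/(4*(-220 + c)) (F(g, c) = -2 + ((g - 9)/(-220 + c))/4 = -2 + ((-9 + g)/(-220 + c))/4 = -2 + (-9 + g)/(4*(-220 + c)))
J = -12 (J = 2*(-6) = -12)
P(a) = -1673 - 36*a (P(a) = 7 - 12*(a + ((a + a) + 140)) = 7 - 12*(a + (2*a + 140)) = 7 - 12*(a + (140 + 2*a)) = 7 - 12*(140 + 3*a) = 7 + (-1680 - 36*a) = -1673 - 36*a)
F(151, 603) + P(29) = (1751 + 151 - 8*603)/(4*(-220 + 603)) + (-1673 - 36*29) = (¼)*(1751 + 151 - 4824)/383 + (-1673 - 1044) = (¼)*(1/383)*(-2922) - 2717 = -1461/766 - 2717 = -2082683/766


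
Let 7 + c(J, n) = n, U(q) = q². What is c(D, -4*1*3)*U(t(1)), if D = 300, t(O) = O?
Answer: -19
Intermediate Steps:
c(J, n) = -7 + n
c(D, -4*1*3)*U(t(1)) = (-7 - 4*1*3)*1² = (-7 - 4*3)*1 = (-7 - 12)*1 = -19*1 = -19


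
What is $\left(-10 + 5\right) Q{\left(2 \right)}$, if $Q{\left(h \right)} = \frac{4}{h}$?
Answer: $-10$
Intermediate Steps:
$\left(-10 + 5\right) Q{\left(2 \right)} = \left(-10 + 5\right) \frac{4}{2} = - 5 \cdot 4 \cdot \frac{1}{2} = \left(-5\right) 2 = -10$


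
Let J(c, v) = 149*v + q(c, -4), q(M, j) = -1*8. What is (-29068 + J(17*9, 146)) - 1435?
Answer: -8757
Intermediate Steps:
q(M, j) = -8
J(c, v) = -8 + 149*v (J(c, v) = 149*v - 8 = -8 + 149*v)
(-29068 + J(17*9, 146)) - 1435 = (-29068 + (-8 + 149*146)) - 1435 = (-29068 + (-8 + 21754)) - 1435 = (-29068 + 21746) - 1435 = -7322 - 1435 = -8757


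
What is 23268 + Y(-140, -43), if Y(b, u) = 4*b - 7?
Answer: 22701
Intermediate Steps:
Y(b, u) = -7 + 4*b
23268 + Y(-140, -43) = 23268 + (-7 + 4*(-140)) = 23268 + (-7 - 560) = 23268 - 567 = 22701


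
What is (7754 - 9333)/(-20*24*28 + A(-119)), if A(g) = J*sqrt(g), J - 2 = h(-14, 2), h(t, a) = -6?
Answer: 189480/1612817 - 1579*I*sqrt(119)/45158876 ≈ 0.11748 - 0.00038143*I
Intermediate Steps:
J = -4 (J = 2 - 6 = -4)
A(g) = -4*sqrt(g)
(7754 - 9333)/(-20*24*28 + A(-119)) = (7754 - 9333)/(-20*24*28 - 4*I*sqrt(119)) = -1579/(-480*28 - 4*I*sqrt(119)) = -1579/(-13440 - 4*I*sqrt(119))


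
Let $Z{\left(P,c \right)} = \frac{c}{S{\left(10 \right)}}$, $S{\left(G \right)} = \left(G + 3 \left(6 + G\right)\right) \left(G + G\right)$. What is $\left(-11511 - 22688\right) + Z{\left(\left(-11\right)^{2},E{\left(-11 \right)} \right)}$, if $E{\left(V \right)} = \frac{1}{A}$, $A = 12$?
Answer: $- \frac{476050079}{13920} \approx -34199.0$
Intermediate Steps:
$S{\left(G \right)} = 2 G \left(18 + 4 G\right)$ ($S{\left(G \right)} = \left(G + \left(18 + 3 G\right)\right) 2 G = \left(18 + 4 G\right) 2 G = 2 G \left(18 + 4 G\right)$)
$E{\left(V \right)} = \frac{1}{12}$
$Z{\left(P,c \right)} = \frac{c}{1160}$ ($Z{\left(P,c \right)} = \frac{c}{4 \cdot 10 \left(9 + 2 \cdot 10\right)} = \frac{c}{4 \cdot 10 \left(9 + 20\right)} = \frac{c}{4 \cdot 10 \cdot 29} = \frac{c}{1160}$)
$\left(-11511 - 22688\right) + Z{\left(\left(-11\right)^{2},E{\left(-11 \right)} \right)} = \left(-11511 - 22688\right) + \frac{1}{1160} \cdot \frac{1}{12} = -34199 + \frac{1}{13920} = - \frac{476050079}{13920}$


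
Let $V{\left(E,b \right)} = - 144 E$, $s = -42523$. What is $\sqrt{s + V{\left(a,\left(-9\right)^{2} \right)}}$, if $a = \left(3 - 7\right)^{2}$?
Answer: $i \sqrt{44827} \approx 211.72 i$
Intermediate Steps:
$a = 16$ ($a = \left(-4\right)^{2} = 16$)
$\sqrt{s + V{\left(a,\left(-9\right)^{2} \right)}} = \sqrt{-42523 - 2304} = \sqrt{-44827} = i \sqrt{44827}$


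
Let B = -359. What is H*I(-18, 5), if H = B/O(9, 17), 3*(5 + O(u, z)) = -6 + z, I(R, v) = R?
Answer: -9693/2 ≈ -4846.5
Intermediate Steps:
O(u, z) = -7 + z/3 (O(u, z) = -5 + (-6 + z)/3 = -5 + (-2 + z/3) = -7 + z/3)
H = 1077/4 (H = -359/(-7 + (1/3)*17) = -359/(-7 + 17/3) = -359/(-4/3) = -359*(-3/4) = 1077/4 ≈ 269.25)
H*I(-18, 5) = (1077/4)*(-18) = -9693/2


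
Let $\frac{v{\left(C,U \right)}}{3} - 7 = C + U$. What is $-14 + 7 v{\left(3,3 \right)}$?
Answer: $259$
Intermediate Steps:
$v{\left(C,U \right)} = 21 + 3 C + 3 U$ ($v{\left(C,U \right)} = 21 + 3 \left(C + U\right) = 21 + \left(3 C + 3 U\right) = 21 + 3 C + 3 U$)
$-14 + 7 v{\left(3,3 \right)} = -14 + 7 \left(21 + 3 \cdot 3 + 3 \cdot 3\right) = -14 + 7 \left(21 + 9 + 9\right) = -14 + 7 \cdot 39 = -14 + 273 = 259$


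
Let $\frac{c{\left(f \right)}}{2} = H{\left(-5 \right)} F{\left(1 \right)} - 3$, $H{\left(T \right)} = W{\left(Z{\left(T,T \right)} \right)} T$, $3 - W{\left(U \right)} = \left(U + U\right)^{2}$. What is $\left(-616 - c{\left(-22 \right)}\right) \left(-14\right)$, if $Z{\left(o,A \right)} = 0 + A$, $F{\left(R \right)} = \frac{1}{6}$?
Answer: $\frac{32410}{3} \approx 10803.0$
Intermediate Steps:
$F{\left(R \right)} = \frac{1}{6}$
$Z{\left(o,A \right)} = A$
$W{\left(U \right)} = 3 - 4 U^{2}$ ($W{\left(U \right)} = 3 - \left(U + U\right)^{2} = 3 - \left(2 U\right)^{2} = 3 - 4 U^{2}$)
$H{\left(T \right)} = T \left(3 - 4 T^{2}\right)$ ($H{\left(T \right)} = \left(3 - 4 T^{2}\right) T = T \left(3 - 4 T^{2}\right)$)
$c{\left(f \right)} = \frac{467}{3}$ ($c{\left(f \right)} = 2 \left(- 5 \left(3 - 4 \left(-5\right)^{2}\right) \frac{1}{6} - 3\right) = 2 \left(- 5 \left(3 - 100\right) \frac{1}{6} - 3\right) = 2 \left(\left(-5\right) \left(-97\right) \frac{1}{6} - 3\right) = 2 \left(485 \cdot \frac{1}{6} - 3\right) = 2 \left(\frac{485}{6} - 3\right) = 2 \cdot \frac{467}{6} = \frac{467}{3}$)
$\left(-616 - c{\left(-22 \right)}\right) \left(-14\right) = \left(-616 - \frac{467}{3}\right) \left(-14\right) = \left(- \frac{2315}{3}\right) \left(-14\right) = \frac{32410}{3}$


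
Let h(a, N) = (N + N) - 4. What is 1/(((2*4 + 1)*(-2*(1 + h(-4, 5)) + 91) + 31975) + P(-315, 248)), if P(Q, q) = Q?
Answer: 1/32353 ≈ 3.0909e-5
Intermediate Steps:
h(a, N) = -4 + 2*N (h(a, N) = 2*N - 4 = -4 + 2*N)
1/(((2*4 + 1)*(-2*(1 + h(-4, 5)) + 91) + 31975) + P(-315, 248)) = 1/(((2*4 + 1)*(-2*(1 + (-4 + 2*5)) + 91) + 31975) - 315) = 1/(((8 + 1)*(-2*(1 + (-4 + 10)) + 91) + 31975) - 315) = 1/((9*(-2*(1 + 6) + 91) + 31975) - 315) = 1/((9*(-2*7 + 91) + 31975) - 315) = 1/((9*(-14 + 91) + 31975) - 315) = 1/((9*77 + 31975) - 315) = 1/((693 + 31975) - 315) = 1/(32668 - 315) = 1/32353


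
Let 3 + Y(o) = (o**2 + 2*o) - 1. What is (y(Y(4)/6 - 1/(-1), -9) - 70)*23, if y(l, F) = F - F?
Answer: -1610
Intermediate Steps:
Y(o) = -4 + o**2 + 2*o (Y(o) = -3 + ((o**2 + 2*o) - 1) = -3 + (-1 + o**2 + 2*o) = -4 + o**2 + 2*o)
y(l, F) = 0
(y(Y(4)/6 - 1/(-1), -9) - 70)*23 = (0 - 70)*23 = -70*23 = -1610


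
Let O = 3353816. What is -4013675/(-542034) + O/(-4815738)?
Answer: 972829161967/145016318394 ≈ 6.7084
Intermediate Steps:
-4013675/(-542034) + O/(-4815738) = -4013675/(-542034) + 3353816/(-4815738) = -4013675*(-1/542034) + 3353816*(-1/4815738) = 4013675/542034 - 1676908/2407869 = 972829161967/145016318394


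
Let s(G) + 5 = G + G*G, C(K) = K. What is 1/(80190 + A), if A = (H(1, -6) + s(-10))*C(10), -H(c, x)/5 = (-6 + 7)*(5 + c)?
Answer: 1/80740 ≈ 1.2385e-5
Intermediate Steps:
H(c, x) = -25 - 5*c (H(c, x) = -5*(-6 + 7)*(5 + c) = -5*(5 + c) = -25 - 5*c)
s(G) = -5 + G + G² (s(G) = -5 + (G + G*G) = -5 + (G + G²) = -5 + G + G²)
A = 550 (A = ((-25 - 5*1) + (-5 - 10 + (-10)²))*10 = ((-25 - 5) + (-5 - 10 + 100))*10 = (-30 + 85)*10 = 55*10 = 550)
1/(80190 + A) = 1/(80190 + 550) = 1/80740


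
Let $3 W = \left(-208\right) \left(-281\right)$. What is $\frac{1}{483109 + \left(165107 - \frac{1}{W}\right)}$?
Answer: $\frac{58448}{37886928765} \approx 1.5427 \cdot 10^{-6}$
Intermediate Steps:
$W = \frac{58448}{3}$ ($W = \frac{\left(-208\right) \left(-281\right)}{3} = \frac{1}{3} \cdot 58448 = \frac{58448}{3} \approx 19483.0$)
$\frac{1}{483109 + \left(165107 - \frac{1}{W}\right)} = \frac{1}{483109 + \left(165107 - \frac{1}{\frac{58448}{3}}\right)} = \frac{1}{483109 + \left(165107 - \frac{3}{58448}\right)} = \frac{1}{483109 + \frac{9650173933}{58448}} = \frac{1}{\frac{37886928765}{58448}} = \frac{58448}{37886928765}$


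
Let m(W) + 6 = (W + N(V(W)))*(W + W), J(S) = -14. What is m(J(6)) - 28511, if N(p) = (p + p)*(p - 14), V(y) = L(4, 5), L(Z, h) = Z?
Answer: -25885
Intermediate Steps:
V(y) = 4
N(p) = 2*p*(-14 + p) (N(p) = (2*p)*(-14 + p) = 2*p*(-14 + p))
m(W) = -6 + 2*W*(-80 + W) (m(W) = -6 + (W + 2*4*(-14 + 4))*(W + W) = -6 + (W + 2*4*(-10))*(2*W) = -6 + (W - 80)*(2*W) = -6 + (-80 + W)*(2*W) = -6 + 2*W*(-80 + W))
m(J(6)) - 28511 = (-6 - 160*(-14) + 2*(-14)²) - 28511 = (-6 + 2240 + 2*196) - 28511 = (-6 + 2240 + 392) - 28511 = 2626 - 28511 = -25885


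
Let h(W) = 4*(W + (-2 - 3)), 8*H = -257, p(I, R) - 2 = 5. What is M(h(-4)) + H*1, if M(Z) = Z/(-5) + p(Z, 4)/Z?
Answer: -9043/360 ≈ -25.119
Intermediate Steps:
p(I, R) = 7 (p(I, R) = 2 + 5 = 7)
H = -257/8 (H = (⅛)*(-257) = -257/8 ≈ -32.125)
h(W) = -20 + 4*W (h(W) = 4*(W - 5) = 4*(-5 + W) = -20 + 4*W)
M(Z) = 7/Z - Z/5 (M(Z) = Z/(-5) + 7/Z = Z*(-⅕) + 7/Z = -Z/5 + 7/Z = 7/Z - Z/5)
M(h(-4)) + H*1 = (7/(-20 + 4*(-4)) - (-20 + 4*(-4))/5) - 257/8*1 = (7/(-20 - 16) - (-20 - 16)/5) - 257/8 = (7/(-36) - ⅕*(-36)) - 257/8 = (7*(-1/36) + 36/5) - 257/8 = (-7/36 + 36/5) - 257/8 = 1261/180 - 257/8 = -9043/360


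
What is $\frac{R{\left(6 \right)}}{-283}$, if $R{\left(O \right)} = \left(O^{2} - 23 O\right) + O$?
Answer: $\frac{96}{283} \approx 0.33922$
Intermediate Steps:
$R{\left(O \right)} = O^{2} - 22 O$
$\frac{R{\left(6 \right)}}{-283} = \frac{6 \left(-22 + 6\right)}{-283} = 6 \left(-16\right) \left(- \frac{1}{283}\right) = \left(-96\right) \left(- \frac{1}{283}\right) = \frac{96}{283}$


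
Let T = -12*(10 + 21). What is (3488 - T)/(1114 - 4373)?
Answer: -3860/3259 ≈ -1.1844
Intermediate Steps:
T = -372 (T = -12*31 = -372)
(3488 - T)/(1114 - 4373) = (3488 - 1*(-372))/(1114 - 4373) = (3488 + 372)/(-3259) = 3860*(-1/3259) = -3860/3259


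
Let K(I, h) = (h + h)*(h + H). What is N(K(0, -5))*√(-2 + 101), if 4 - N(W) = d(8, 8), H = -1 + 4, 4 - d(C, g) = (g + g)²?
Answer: 768*√11 ≈ 2547.2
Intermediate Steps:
d(C, g) = 4 - 4*g² (d(C, g) = 4 - (g + g)² = 4 - (2*g)² = 4 - 4*g²)
H = 3
K(I, h) = 2*h*(3 + h) (K(I, h) = (h + h)*(h + 3) = (2*h)*(3 + h) = 2*h*(3 + h))
N(W) = 256 (N(W) = 4 - (4 - 4*8²) = 4 - (4 - 4*64) = 4 - (4 - 256) = 4 - 1*(-252) = 4 + 252 = 256)
N(K(0, -5))*√(-2 + 101) = 256*√(-2 + 101) = 256*√99 = 256*(3*√11) = 768*√11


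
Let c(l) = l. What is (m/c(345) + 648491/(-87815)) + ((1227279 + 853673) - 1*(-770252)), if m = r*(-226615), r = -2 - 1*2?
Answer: 17291990480041/6059235 ≈ 2.8538e+6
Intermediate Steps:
r = -4 (r = -2 - 2 = -4)
m = 906460 (m = -4*(-226615) = 906460)
(m/c(345) + 648491/(-87815)) + ((1227279 + 853673) - 1*(-770252)) = (906460/345 + 648491/(-87815)) + ((1227279 + 853673) - 1*(-770252)) = (906460*(1/345) + 648491*(-1/87815)) + (2080952 + 770252) = (181292/69 - 648491/87815) + 2851204 = 15875411101/6059235 + 2851204 = 17291990480041/6059235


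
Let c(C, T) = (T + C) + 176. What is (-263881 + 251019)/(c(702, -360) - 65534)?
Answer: 6431/32508 ≈ 0.19783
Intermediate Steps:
c(C, T) = 176 + C + T (c(C, T) = (C + T) + 176 = 176 + C + T)
(-263881 + 251019)/(c(702, -360) - 65534) = (-263881 + 251019)/((176 + 702 - 360) - 65534) = -12862/(518 - 65534) = -12862/(-65016) = -12862*(-1/65016) = 6431/32508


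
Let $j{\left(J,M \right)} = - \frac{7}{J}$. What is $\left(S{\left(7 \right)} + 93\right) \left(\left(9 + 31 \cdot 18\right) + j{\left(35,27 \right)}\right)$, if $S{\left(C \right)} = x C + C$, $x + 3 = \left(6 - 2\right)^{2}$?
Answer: $\frac{541294}{5} \approx 1.0826 \cdot 10^{5}$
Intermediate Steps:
$x = 13$ ($x = -3 + \left(6 - 2\right)^{2} = -3 + 4^{2} = -3 + 16 = 13$)
$S{\left(C \right)} = 14 C$ ($S{\left(C \right)} = 13 C + C = 14 C$)
$\left(S{\left(7 \right)} + 93\right) \left(\left(9 + 31 \cdot 18\right) + j{\left(35,27 \right)}\right) = \left(14 \cdot 7 + 93\right) \left(\left(9 + 31 \cdot 18\right) - \frac{7}{35}\right) = \left(98 + 93\right) \left(\left(9 + 558\right) - \frac{1}{5}\right) = 191 \left(567 - \frac{1}{5}\right) = 191 \cdot \frac{2834}{5} = \frac{541294}{5}$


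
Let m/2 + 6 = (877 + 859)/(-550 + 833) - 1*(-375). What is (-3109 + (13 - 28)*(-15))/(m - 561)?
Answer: -816172/53563 ≈ -15.238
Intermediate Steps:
m = 212326/283 (m = -12 + 2*((877 + 859)/(-550 + 833) - 1*(-375)) = -12 + 2*(1736/283 + 375) = -12 + 2*(107861/283) = -12 + 215722/283 = 212326/283 ≈ 750.27)
(-3109 + (13 - 28)*(-15))/(m - 561) = (-3109 + (13 - 28)*(-15))/(212326/283 - 561) = (-3109 - 15*(-15))/(53563/283) = (-3109 + 225)*(283/53563) = -2884*283/53563 = -816172/53563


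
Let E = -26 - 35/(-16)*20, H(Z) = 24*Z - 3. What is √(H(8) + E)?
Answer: √827/2 ≈ 14.379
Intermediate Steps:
H(Z) = -3 + 24*Z
E = 71/4 (E = -26 - 35*(-1/16)*20 = -26 + (35/16)*20 = -26 + 175/4 = 71/4 ≈ 17.750)
√(H(8) + E) = √((-3 + 24*8) + 71/4) = √((-3 + 192) + 71/4) = √(189 + 71/4) = √(827/4) = √827/2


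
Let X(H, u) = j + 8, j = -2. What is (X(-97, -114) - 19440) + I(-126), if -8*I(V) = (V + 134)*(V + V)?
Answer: -19182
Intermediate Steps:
I(V) = -V*(134 + V)/4 (I(V) = -(V + 134)*(V + V)/8 = -(134 + V)*2*V/8 = -V*(134 + V)/4)
X(H, u) = 6 (X(H, u) = -2 + 8 = 6)
(X(-97, -114) - 19440) + I(-126) = (6 - 19440) - 1/4*(-126)*(134 - 126) = -19434 - 1/4*(-126)*8 = -19434 + 252 = -19182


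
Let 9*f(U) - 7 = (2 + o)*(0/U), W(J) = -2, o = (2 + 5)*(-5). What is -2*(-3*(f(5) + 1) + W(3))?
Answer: 44/3 ≈ 14.667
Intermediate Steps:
o = -35 (o = 7*(-5) = -35)
f(U) = 7/9 (f(U) = 7/9 + ((2 - 35)*(0/U))/9 = 7/9 + (-33*0)/9 = 7/9 + (⅑)*0 = 7/9 + 0 = 7/9)
-2*(-3*(f(5) + 1) + W(3)) = -2*(-3*(7/9 + 1) - 2) = -2*(-3*16/9 - 2) = -2*(-16/3 - 2) = -2*(-22/3) = 44/3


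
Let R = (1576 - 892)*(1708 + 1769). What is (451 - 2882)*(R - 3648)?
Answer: -5772701220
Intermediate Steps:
R = 2378268 (R = 684*3477 = 2378268)
(451 - 2882)*(R - 3648) = (451 - 2882)*(2378268 - 3648) = -2431*2374620 = -5772701220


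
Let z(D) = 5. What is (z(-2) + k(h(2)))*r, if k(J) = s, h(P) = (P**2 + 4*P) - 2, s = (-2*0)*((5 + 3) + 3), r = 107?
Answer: 535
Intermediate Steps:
s = 0 (s = 0*(8 + 3) = 0*11 = 0)
h(P) = -2 + P**2 + 4*P
k(J) = 0
(z(-2) + k(h(2)))*r = (5 + 0)*107 = 5*107 = 535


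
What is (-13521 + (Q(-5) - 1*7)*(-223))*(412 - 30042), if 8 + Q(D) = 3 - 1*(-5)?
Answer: 354374800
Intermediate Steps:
Q(D) = 0 (Q(D) = -8 + (3 - 1*(-5)) = -8 + (3 + 5) = -8 + 8 = 0)
(-13521 + (Q(-5) - 1*7)*(-223))*(412 - 30042) = (-13521 + (0 - 1*7)*(-223))*(412 - 30042) = (-13521 + (0 - 7)*(-223))*(-29630) = (-13521 - 7*(-223))*(-29630) = (-13521 + 1561)*(-29630) = -11960*(-29630) = 354374800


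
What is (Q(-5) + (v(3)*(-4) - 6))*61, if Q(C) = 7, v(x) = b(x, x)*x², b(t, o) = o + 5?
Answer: -17507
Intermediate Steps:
b(t, o) = 5 + o
v(x) = x²*(5 + x) (v(x) = (5 + x)*x² = x²*(5 + x))
(Q(-5) + (v(3)*(-4) - 6))*61 = (7 + ((3²*(5 + 3))*(-4) - 6))*61 = (7 + ((9*8)*(-4) - 6))*61 = (7 + (72*(-4) - 6))*61 = (7 + (-288 - 6))*61 = (7 - 294)*61 = -287*61 = -17507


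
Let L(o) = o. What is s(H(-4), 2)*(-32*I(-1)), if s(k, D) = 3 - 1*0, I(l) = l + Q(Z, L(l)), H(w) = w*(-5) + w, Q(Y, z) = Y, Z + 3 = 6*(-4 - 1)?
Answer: 3264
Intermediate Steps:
Z = -33 (Z = -3 + 6*(-4 - 1) = -3 + 6*(-5) = -3 - 30 = -33)
H(w) = -4*w (H(w) = -5*w + w = -4*w)
I(l) = -33 + l (I(l) = l - 33 = -33 + l)
s(k, D) = 3 (s(k, D) = 3 + 0 = 3)
s(H(-4), 2)*(-32*I(-1)) = 3*(-32*(-33 - 1)) = 3*(-32*(-34)) = 3*1088 = 3264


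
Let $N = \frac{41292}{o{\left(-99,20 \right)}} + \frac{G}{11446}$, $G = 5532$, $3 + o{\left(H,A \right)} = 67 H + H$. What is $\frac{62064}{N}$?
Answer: $- \frac{132901108440}{12093617} \approx -10989.0$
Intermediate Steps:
$o{\left(H,A \right)} = -3 + 68 H$ ($o{\left(H,A \right)} = -3 + \left(67 H + H\right) = -3 + 68 H$)
$N = - \frac{72561702}{12848135}$ ($N = \frac{41292}{-3 + 68 \left(-99\right)} + \frac{5532}{11446} = \frac{41292}{-3 - 6732} + 5532 \cdot \frac{1}{11446} = \frac{41292}{-6735} + \frac{2766}{5723} = 41292 \left(- \frac{1}{6735}\right) + \frac{2766}{5723} = - \frac{13764}{2245} + \frac{2766}{5723} = - \frac{72561702}{12848135} \approx -5.6476$)
$\frac{62064}{N} = \frac{62064}{- \frac{72561702}{12848135}} = 62064 \left(- \frac{12848135}{72561702}\right) = - \frac{132901108440}{12093617}$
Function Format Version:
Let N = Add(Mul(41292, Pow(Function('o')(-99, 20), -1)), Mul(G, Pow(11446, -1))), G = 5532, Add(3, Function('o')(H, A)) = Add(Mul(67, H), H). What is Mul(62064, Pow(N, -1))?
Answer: Rational(-132901108440, 12093617) ≈ -10989.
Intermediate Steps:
Function('o')(H, A) = Add(-3, Mul(68, H)) (Function('o')(H, A) = Add(-3, Add(Mul(67, H), H)) = Add(-3, Mul(68, H)))
N = Rational(-72561702, 12848135) (N = Add(Mul(41292, Pow(Add(-3, Mul(68, -99)), -1)), Mul(5532, Pow(11446, -1))) = Add(Mul(41292, Pow(Add(-3, -6732), -1)), Mul(5532, Rational(1, 11446))) = Add(Mul(41292, Pow(-6735, -1)), Rational(2766, 5723)) = Add(Mul(41292, Rational(-1, 6735)), Rational(2766, 5723)) = Add(Rational(-13764, 2245), Rational(2766, 5723)) = Rational(-72561702, 12848135) ≈ -5.6476)
Mul(62064, Pow(N, -1)) = Mul(62064, Pow(Rational(-72561702, 12848135), -1)) = Mul(62064, Rational(-12848135, 72561702)) = Rational(-132901108440, 12093617)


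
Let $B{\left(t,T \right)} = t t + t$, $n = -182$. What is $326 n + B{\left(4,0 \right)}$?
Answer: $-59312$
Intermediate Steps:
$B{\left(t,T \right)} = t + t^{2}$ ($B{\left(t,T \right)} = t^{2} + t = t + t^{2}$)
$326 n + B{\left(4,0 \right)} = 326 \left(-182\right) + 4 \left(1 + 4\right) = -59332 + 4 \cdot 5 = -59332 + 20 = -59312$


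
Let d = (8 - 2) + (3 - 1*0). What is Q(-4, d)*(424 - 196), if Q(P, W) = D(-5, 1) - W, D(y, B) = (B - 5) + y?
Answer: -4104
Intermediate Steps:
D(y, B) = -5 + B + y (D(y, B) = (-5 + B) + y = -5 + B + y)
d = 9 (d = 6 + (3 + 0) = 6 + 3 = 9)
Q(P, W) = -9 - W (Q(P, W) = (-5 + 1 - 5) - W = -9 - W)
Q(-4, d)*(424 - 196) = (-9 - 1*9)*(424 - 196) = (-9 - 9)*228 = -18*228 = -4104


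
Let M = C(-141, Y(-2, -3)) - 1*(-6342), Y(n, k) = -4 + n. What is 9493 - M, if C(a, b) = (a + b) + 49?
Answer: 3249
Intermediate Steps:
C(a, b) = 49 + a + b
M = 6244 (M = (49 - 141 + (-4 - 2)) - 1*(-6342) = (49 - 141 - 6) + 6342 = -98 + 6342 = 6244)
9493 - M = 9493 - 1*6244 = 9493 - 6244 = 3249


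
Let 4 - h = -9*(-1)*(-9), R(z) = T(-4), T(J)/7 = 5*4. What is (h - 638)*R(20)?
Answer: -77420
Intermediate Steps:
T(J) = 140 (T(J) = 7*(5*4) = 7*20 = 140)
R(z) = 140
h = 85 (h = 4 - (-9*(-1))*(-9) = 4 - 9*(-9) = 4 - 1*(-81) = 4 + 81 = 85)
(h - 638)*R(20) = (85 - 638)*140 = -553*140 = -77420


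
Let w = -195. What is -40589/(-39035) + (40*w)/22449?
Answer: 5465851/7894565 ≈ 0.69236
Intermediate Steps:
-40589/(-39035) + (40*w)/22449 = -40589/(-39035) + (40*(-195))/22449 = -40589*(-1/39035) - 7800*1/22449 = 1097/1055 - 2600/7483 = 5465851/7894565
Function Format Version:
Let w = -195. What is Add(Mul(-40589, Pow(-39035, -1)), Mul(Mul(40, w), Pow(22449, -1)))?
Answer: Rational(5465851, 7894565) ≈ 0.69236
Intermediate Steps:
Add(Mul(-40589, Pow(-39035, -1)), Mul(Mul(40, w), Pow(22449, -1))) = Add(Mul(-40589, Pow(-39035, -1)), Mul(Mul(40, -195), Pow(22449, -1))) = Add(Mul(-40589, Rational(-1, 39035)), Mul(-7800, Rational(1, 22449))) = Add(Rational(1097, 1055), Rational(-2600, 7483)) = Rational(5465851, 7894565)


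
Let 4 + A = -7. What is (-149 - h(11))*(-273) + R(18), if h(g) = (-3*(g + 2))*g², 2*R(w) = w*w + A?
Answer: -2494907/2 ≈ -1.2475e+6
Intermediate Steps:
A = -11 (A = -4 - 7 = -11)
R(w) = -11/2 + w²/2 (R(w) = (w*w - 11)/2 = (w² - 11)/2 = (-11 + w²)/2 = -11/2 + w²/2)
h(g) = g²*(-6 - 3*g) (h(g) = (-3*(2 + g))*g² = (-6 - 3*g)*g² = g²*(-6 - 3*g))
(-149 - h(11))*(-273) + R(18) = (-149 - 3*11²*(-2 - 1*11))*(-273) + (-11/2 + (½)*18²) = (-149 - 3*121*(-2 - 11))*(-273) + (-11/2 + (½)*324) = (-149 - 3*121*(-13))*(-273) + (-11/2 + 162) = (-149 - 1*(-4719))*(-273) + 313/2 = (-149 + 4719)*(-273) + 313/2 = 4570*(-273) + 313/2 = -1247610 + 313/2 = -2494907/2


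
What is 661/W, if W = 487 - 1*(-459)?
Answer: 661/946 ≈ 0.69873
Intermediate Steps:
W = 946 (W = 487 + 459 = 946)
661/W = 661/946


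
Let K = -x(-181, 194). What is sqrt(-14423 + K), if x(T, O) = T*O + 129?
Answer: sqrt(20562) ≈ 143.39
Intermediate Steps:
x(T, O) = 129 + O*T (x(T, O) = O*T + 129 = 129 + O*T)
K = 34985 (K = -(129 + 194*(-181)) = -(129 - 35114) = -1*(-34985) = 34985)
sqrt(-14423 + K) = sqrt(-14423 + 34985) = sqrt(20562)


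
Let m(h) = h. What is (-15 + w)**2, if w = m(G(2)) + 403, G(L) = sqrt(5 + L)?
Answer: (388 + sqrt(7))**2 ≈ 1.5260e+5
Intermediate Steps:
w = 403 + sqrt(7) (w = sqrt(5 + 2) + 403 = sqrt(7) + 403 = 403 + sqrt(7) ≈ 405.65)
(-15 + w)**2 = (-15 + (403 + sqrt(7)))**2 = (388 + sqrt(7))**2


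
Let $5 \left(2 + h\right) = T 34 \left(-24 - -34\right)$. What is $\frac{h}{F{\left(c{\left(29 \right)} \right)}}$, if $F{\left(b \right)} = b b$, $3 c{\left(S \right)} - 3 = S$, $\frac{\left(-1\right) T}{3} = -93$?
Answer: $\frac{85365}{512} \approx 166.73$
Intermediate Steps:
$T = 279$ ($T = \left(-3\right) \left(-93\right) = 279$)
$c{\left(S \right)} = 1 + \frac{S}{3}$
$F{\left(b \right)} = b^{2}$
$h = 18970$ ($h = -2 + \frac{279 \cdot 34 \left(-24 - -34\right)}{5} = -2 + \frac{9486 \left(-24 + 34\right)}{5} = -2 + \frac{9486 \cdot 10}{5} = -2 + \frac{1}{5} \cdot 94860 = -2 + 18972 = 18970$)
$\frac{h}{F{\left(c{\left(29 \right)} \right)}} = \frac{18970}{\left(1 + \frac{1}{3} \cdot 29\right)^{2}} = \frac{18970}{\left(1 + \frac{29}{3}\right)^{2}} = \frac{18970}{\left(\frac{32}{3}\right)^{2}} = \frac{18970}{\frac{1024}{9}} = 18970 \cdot \frac{9}{1024} = \frac{85365}{512}$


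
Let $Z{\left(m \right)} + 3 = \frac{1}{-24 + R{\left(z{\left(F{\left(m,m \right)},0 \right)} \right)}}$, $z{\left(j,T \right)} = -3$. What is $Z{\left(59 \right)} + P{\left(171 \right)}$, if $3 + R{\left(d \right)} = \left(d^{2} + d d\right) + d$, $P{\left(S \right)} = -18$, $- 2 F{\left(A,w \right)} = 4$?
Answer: $- \frac{253}{12} \approx -21.083$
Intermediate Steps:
$F{\left(A,w \right)} = -2$ ($F{\left(A,w \right)} = \left(- \frac{1}{2}\right) 4 = -2$)
$R{\left(d \right)} = -3 + d + 2 d^{2}$ ($R{\left(d \right)} = -3 + \left(\left(d^{2} + d d\right) + d\right) = -3 + \left(\left(d^{2} + d^{2}\right) + d\right) = -3 + \left(2 d^{2} + d\right) = -3 + \left(d + 2 d^{2}\right) = -3 + d + 2 d^{2}$)
$Z{\left(m \right)} = - \frac{37}{12}$ ($Z{\left(m \right)} = -3 + \frac{1}{-24 - \left(6 - 18\right)} = -3 + \frac{1}{-24 - -12} = -3 + \frac{1}{-24 + 12} = -3 + \frac{1}{-12} = -3 - \frac{1}{12} = - \frac{37}{12}$)
$Z{\left(59 \right)} + P{\left(171 \right)} = - \frac{37}{12} - 18 = - \frac{253}{12}$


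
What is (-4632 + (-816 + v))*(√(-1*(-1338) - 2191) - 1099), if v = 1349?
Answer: 4504801 - 4099*I*√853 ≈ 4.5048e+6 - 1.1972e+5*I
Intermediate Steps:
(-4632 + (-816 + v))*(√(-1*(-1338) - 2191) - 1099) = (-4632 + (-816 + 1349))*(√(-1*(-1338) - 2191) - 1099) = (-4632 + 533)*(√(1338 - 2191) - 1099) = -4099*(√(-853) - 1099) = -4099*(I*√853 - 1099) = -4099*(-1099 + I*√853) = 4504801 - 4099*I*√853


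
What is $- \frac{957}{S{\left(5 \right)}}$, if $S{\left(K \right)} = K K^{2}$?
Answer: $- \frac{957}{125} \approx -7.656$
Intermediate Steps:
$S{\left(K \right)} = K^{3}$
$- \frac{957}{S{\left(5 \right)}} = - \frac{957}{5^{3}} = - \frac{957}{125}$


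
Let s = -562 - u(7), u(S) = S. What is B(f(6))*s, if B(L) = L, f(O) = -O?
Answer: 3414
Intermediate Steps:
s = -569 (s = -562 - 1*7 = -562 - 7 = -569)
B(f(6))*s = -1*6*(-569) = -6*(-569) = 3414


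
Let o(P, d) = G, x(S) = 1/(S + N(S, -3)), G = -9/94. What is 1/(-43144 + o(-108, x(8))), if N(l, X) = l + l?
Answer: -94/4055545 ≈ -2.3178e-5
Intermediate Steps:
N(l, X) = 2*l
G = -9/94 (G = -9*1/94 = -9/94 ≈ -0.095745)
x(S) = 1/(3*S) (x(S) = 1/(S + 2*S) = 1/(3*S))
o(P, d) = -9/94
1/(-43144 + o(-108, x(8))) = 1/(-43144 - 9/94) = 1/(-4055545/94) = -94/4055545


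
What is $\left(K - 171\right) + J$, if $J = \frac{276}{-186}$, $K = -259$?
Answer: $- \frac{13376}{31} \approx -431.48$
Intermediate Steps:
$J = - \frac{46}{31}$ ($J = 276 \left(- \frac{1}{186}\right) = - \frac{46}{31} \approx -1.4839$)
$\left(K - 171\right) + J = \left(-259 - 171\right) - \frac{46}{31} = -430 - \frac{46}{31} = - \frac{13376}{31}$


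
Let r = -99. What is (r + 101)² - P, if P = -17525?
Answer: 17529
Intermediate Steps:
(r + 101)² - P = (-99 + 101)² - 1*(-17525) = 2² + 17525 = 4 + 17525 = 17529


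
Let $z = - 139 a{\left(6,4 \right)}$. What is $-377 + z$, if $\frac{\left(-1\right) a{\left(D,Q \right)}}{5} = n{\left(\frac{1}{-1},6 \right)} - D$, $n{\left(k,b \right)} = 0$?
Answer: $-4547$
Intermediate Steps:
$a{\left(D,Q \right)} = 5 D$ ($a{\left(D,Q \right)} = - 5 \left(0 - D\right) = - 5 \left(- D\right) = 5 D$)
$z = -4170$ ($z = - 139 \cdot 5 \cdot 6 = \left(-139\right) 30 = -4170$)
$-377 + z = -377 - 4170 = -4547$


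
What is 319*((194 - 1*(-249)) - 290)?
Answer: 48807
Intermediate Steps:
319*((194 - 1*(-249)) - 290) = 319*((194 + 249) - 290) = 319*(443 - 290) = 319*153 = 48807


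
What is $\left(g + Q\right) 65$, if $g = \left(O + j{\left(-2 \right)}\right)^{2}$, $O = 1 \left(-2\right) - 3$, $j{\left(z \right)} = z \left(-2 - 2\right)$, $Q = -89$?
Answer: $-5200$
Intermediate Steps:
$j{\left(z \right)} = - 4 z$ ($j{\left(z \right)} = z \left(-4\right) = - 4 z$)
$O = -5$ ($O = -2 - 3 = -5$)
$g = 9$ ($g = \left(-5 - -8\right)^{2} = \left(-5 + 8\right)^{2} = 3^{2} = 9$)
$\left(g + Q\right) 65 = \left(9 - 89\right) 65 = \left(-80\right) 65 = -5200$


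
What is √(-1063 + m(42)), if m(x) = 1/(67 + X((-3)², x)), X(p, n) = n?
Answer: 3*I*√1403266/109 ≈ 32.604*I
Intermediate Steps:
m(x) = 1/(67 + x)
√(-1063 + m(42)) = √(-1063 + 1/(67 + 42)) = √(-1063 + 1/109) = √(-115866/109) = 3*I*√1403266/109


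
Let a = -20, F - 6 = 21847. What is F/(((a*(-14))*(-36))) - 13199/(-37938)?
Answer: -116002199/63735840 ≈ -1.8200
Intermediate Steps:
F = 21853 (F = 6 + 21847 = 21853)
F/(((a*(-14))*(-36))) - 13199/(-37938) = 21853/((-20*(-14)*(-36))) - 13199/(-37938) = 21853/((280*(-36))) - 13199*(-1/37938) = 21853/(-10080) + 13199/37938 = 21853*(-1/10080) + 13199/37938 = -21853/10080 + 13199/37938 = -116002199/63735840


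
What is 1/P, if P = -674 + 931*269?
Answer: 1/249765 ≈ 4.0038e-6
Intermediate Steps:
P = 249765 (P = -674 + 250439 = 249765)
1/P = 1/249765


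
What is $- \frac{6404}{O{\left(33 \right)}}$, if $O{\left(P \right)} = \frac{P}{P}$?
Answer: $-6404$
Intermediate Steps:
$O{\left(P \right)} = 1$
$- \frac{6404}{O{\left(33 \right)}} = - \frac{6404}{1} = \left(-6404\right) 1 = -6404$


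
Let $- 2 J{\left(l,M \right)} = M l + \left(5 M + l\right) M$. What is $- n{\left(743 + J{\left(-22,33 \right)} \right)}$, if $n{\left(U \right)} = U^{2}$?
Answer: $- \frac{6285049}{4} \approx -1.5713 \cdot 10^{6}$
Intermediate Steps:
$J{\left(l,M \right)} = - \frac{M l}{2} - \frac{M \left(l + 5 M\right)}{2}$ ($J{\left(l,M \right)} = - \frac{M l + \left(5 M + l\right) M}{2} = - \frac{M l + \left(l + 5 M\right) M}{2} = - \frac{M l + M \left(l + 5 M\right)}{2} = - \frac{M l}{2} - \frac{M \left(l + 5 M\right)}{2}$)
$- n{\left(743 + J{\left(-22,33 \right)} \right)} = - \left(743 - \frac{33 \left(2 \left(-22\right) + 5 \cdot 33\right)}{2}\right)^{2} = - \left(743 - \frac{33 \left(-44 + 165\right)}{2}\right)^{2} = - \left(743 - \frac{33}{2} \cdot 121\right)^{2} = - \left(743 - \frac{3993}{2}\right)^{2} = - \left(- \frac{2507}{2}\right)^{2} = \left(-1\right) \frac{6285049}{4} = - \frac{6285049}{4}$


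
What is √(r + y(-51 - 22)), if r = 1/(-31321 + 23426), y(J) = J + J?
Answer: I*√9100337545/7895 ≈ 12.083*I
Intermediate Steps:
y(J) = 2*J
r = -1/7895 (r = 1/(-7895) = -1/7895 ≈ -0.00012666)
√(r + y(-51 - 22)) = √(-1/7895 + 2*(-51 - 22)) = √(-1/7895 + 2*(-73)) = √(-1/7895 - 146) = √(-1152671/7895) = I*√9100337545/7895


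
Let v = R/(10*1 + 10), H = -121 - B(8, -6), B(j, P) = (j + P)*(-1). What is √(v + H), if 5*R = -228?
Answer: 2*I*√758/5 ≈ 11.013*I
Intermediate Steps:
R = -228/5 (R = (⅕)*(-228) = -228/5 ≈ -45.600)
B(j, P) = -P - j (B(j, P) = (P + j)*(-1) = -P - j)
H = -119 (H = -121 - (-1*(-6) - 1*8) = -121 - (6 - 8) = -121 - 1*(-2) = -121 + 2 = -119)
v = -57/25 (v = -228/(5*(10*1 + 10)) = -228/(5*(10 + 10)) = -228/5/20 = -228/5*1/20 = -57/25 ≈ -2.2800)
√(v + H) = √(-57/25 - 119) = √(-3032/25) = 2*I*√758/5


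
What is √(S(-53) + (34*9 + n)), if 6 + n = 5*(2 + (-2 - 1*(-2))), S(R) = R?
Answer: √257 ≈ 16.031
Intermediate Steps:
n = 4 (n = -6 + 5*(2 + (-2 - 1*(-2))) = -6 + 5*(2 + (-2 + 2)) = -6 + 5*(2 + 0) = -6 + 5*2 = -6 + 10 = 4)
√(S(-53) + (34*9 + n)) = √(-53 + (34*9 + 4)) = √(-53 + (306 + 4)) = √(-53 + 310) = √257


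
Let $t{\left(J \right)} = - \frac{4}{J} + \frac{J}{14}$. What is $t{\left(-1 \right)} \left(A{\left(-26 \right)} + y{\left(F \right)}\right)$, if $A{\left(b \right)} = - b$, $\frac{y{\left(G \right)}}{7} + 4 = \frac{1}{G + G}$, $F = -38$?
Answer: $- \frac{8745}{1064} \approx -8.219$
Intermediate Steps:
$t{\left(J \right)} = - \frac{4}{J} + \frac{J}{14}$ ($t{\left(J \right)} = - \frac{4}{J} + J \frac{1}{14} = - \frac{4}{J} + \frac{J}{14}$)
$y{\left(G \right)} = -28 + \frac{7}{2 G}$ ($y{\left(G \right)} = -28 + \frac{7}{G + G} = -28 + \frac{7}{2 G}$)
$t{\left(-1 \right)} \left(A{\left(-26 \right)} + y{\left(F \right)}\right) = \left(- \frac{4}{-1} + \frac{1}{14} \left(-1\right)\right) \left(\left(-1\right) \left(-26\right) - \left(28 - \frac{7}{2 \left(-38\right)}\right)\right) = \left(\left(-4\right) \left(-1\right) - \frac{1}{14}\right) \left(26 + \left(-28 + \frac{7}{2} \left(- \frac{1}{38}\right)\right)\right) = \left(4 - \frac{1}{14}\right) \left(26 - \frac{2135}{76}\right) = \frac{55 \left(26 - \frac{2135}{76}\right)}{14} = \frac{55}{14} \left(- \frac{159}{76}\right) = - \frac{8745}{1064}$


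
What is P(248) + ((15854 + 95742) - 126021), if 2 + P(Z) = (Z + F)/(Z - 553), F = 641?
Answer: -4401124/305 ≈ -14430.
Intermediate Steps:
P(Z) = -2 + (641 + Z)/(-553 + Z) (P(Z) = -2 + (Z + 641)/(Z - 553) = -2 + (641 + Z)/(-553 + Z))
P(248) + ((15854 + 95742) - 126021) = (1747 - 1*248)/(-553 + 248) + ((15854 + 95742) - 126021) = (1747 - 248)/(-305) + (111596 - 126021) = -1/305*1499 - 14425 = -1499/305 - 14425 = -4401124/305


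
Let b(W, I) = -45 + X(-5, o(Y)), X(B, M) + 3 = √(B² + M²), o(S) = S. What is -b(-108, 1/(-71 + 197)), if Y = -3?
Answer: 48 - √34 ≈ 42.169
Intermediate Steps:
X(B, M) = -3 + √(B² + M²)
b(W, I) = -48 + √34 (b(W, I) = -45 + (-3 + √((-5)² + (-3)²)) = -45 + (-3 + √(25 + 9)) = -45 + (-3 + √34) = -48 + √34)
-b(-108, 1/(-71 + 197)) = -(-48 + √34) = 48 - √34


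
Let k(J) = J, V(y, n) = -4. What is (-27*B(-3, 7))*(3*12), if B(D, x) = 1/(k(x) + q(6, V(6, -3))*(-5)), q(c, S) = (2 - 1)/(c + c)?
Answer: -11664/79 ≈ -147.65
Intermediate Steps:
q(c, S) = 1/(2*c)
B(D, x) = 1/(-5/12 + x) (B(D, x) = 1/(x + ((1/2)/6)*(-5)) = 1/(x + ((1/2)*(1/6))*(-5)) = 1/(x + (1/12)*(-5)) = 1/(x - 5/12) = 1/(-5/12 + x))
(-27*B(-3, 7))*(3*12) = (-324/(-5 + 12*7))*(3*12) = -324/(-5 + 84)*36 = -324/79*36 = -11664/79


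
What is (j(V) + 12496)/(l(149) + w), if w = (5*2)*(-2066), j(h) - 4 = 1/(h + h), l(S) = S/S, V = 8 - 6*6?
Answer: -699999/1156904 ≈ -0.60506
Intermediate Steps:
V = -28 (V = 8 - 36 = -28)
l(S) = 1
j(h) = 4 + 1/(2*h) (j(h) = 4 + 1/(h + h) = 4 + 1/(2*h))
w = -20660 (w = 10*(-2066) = -20660)
(j(V) + 12496)/(l(149) + w) = ((4 + (½)/(-28)) + 12496)/(1 - 20660) = ((4 + (½)*(-1/28)) + 12496)/(-20659) = ((4 - 1/56) + 12496)*(-1/20659) = (223/56 + 12496)*(-1/20659) = (699999/56)*(-1/20659) = -699999/1156904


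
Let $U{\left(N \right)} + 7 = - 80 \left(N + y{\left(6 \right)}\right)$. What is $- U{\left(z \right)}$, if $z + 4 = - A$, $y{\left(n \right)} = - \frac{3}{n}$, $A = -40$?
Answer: $2847$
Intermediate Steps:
$z = 36$ ($z = -4 - -40 = -4 + 40 = 36$)
$U{\left(N \right)} = 33 - 80 N$ ($U{\left(N \right)} = -7 - 80 \left(N - \frac{3}{6}\right) = -7 - 80 \left(N - \frac{1}{2}\right) = -7 - 80 \left(- \frac{1}{2} + N\right) = -7 - \left(-40 + 80 N\right) = 33 - 80 N$)
$- U{\left(z \right)} = - (33 - 2880) = \left(-1\right) \left(-2847\right) = 2847$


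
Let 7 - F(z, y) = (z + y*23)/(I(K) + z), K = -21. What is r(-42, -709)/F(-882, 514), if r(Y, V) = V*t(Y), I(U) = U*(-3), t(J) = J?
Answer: 24388182/16673 ≈ 1462.7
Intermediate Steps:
I(U) = -3*U
F(z, y) = 7 - (z + 23*y)/(63 + z) (F(z, y) = 7 - (z + y*23)/(-3*(-21) + z) = 7 - (z + 23*y)/(63 + z))
r(Y, V) = V*Y
r(-42, -709)/F(-882, 514) = (-709*(-42))/(((441 - 23*514 + 6*(-882))/(63 - 882))) = 29778/(((441 - 11822 - 5292)/(-819))) = 29778/((-1/819*(-16673))) = 29778/(16673/819) = 29778*(819/16673) = 24388182/16673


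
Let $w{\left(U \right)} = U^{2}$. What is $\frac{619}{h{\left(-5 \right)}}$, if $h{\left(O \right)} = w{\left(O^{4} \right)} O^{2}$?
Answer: $\frac{619}{9765625} \approx 6.3386 \cdot 10^{-5}$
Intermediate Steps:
$h{\left(O \right)} = O^{10}$ ($h{\left(O \right)} = \left(O^{4}\right)^{2} O^{2} = O^{8} O^{2} = O^{10}$)
$\frac{619}{h{\left(-5 \right)}} = \frac{619}{\left(-5\right)^{10}} = \frac{619}{9765625}$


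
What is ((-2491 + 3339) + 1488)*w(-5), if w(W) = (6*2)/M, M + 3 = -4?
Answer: -28032/7 ≈ -4004.6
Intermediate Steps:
M = -7 (M = -3 - 4 = -7)
w(W) = -12/7 (w(W) = (6*2)/(-7) = 12*(-1/7) = -12/7)
((-2491 + 3339) + 1488)*w(-5) = ((-2491 + 3339) + 1488)*(-12/7) = (848 + 1488)*(-12/7) = 2336*(-12/7) = -28032/7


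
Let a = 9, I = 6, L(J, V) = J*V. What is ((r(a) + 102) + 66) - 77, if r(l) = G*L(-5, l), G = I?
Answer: -179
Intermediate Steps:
G = 6
r(l) = -30*l (r(l) = 6*(-5*l) = -30*l)
((r(a) + 102) + 66) - 77 = ((-30*9 + 102) + 66) - 77 = ((-270 + 102) + 66) - 77 = (-168 + 66) - 77 = -102 - 77 = -179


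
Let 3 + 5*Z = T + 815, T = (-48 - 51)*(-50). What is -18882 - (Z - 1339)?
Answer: -93477/5 ≈ -18695.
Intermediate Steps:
T = 4950 (T = -99*(-50) = 4950)
Z = 5762/5 (Z = -⅗ + (4950 + 815)/5 = -⅗ + (⅕)*5765 = -⅗ + 1153 = 5762/5 ≈ 1152.4)
-18882 - (Z - 1339) = -18882 - (5762/5 - 1339) = -18882 - 1*(-933/5) = -18882 + 933/5 = -93477/5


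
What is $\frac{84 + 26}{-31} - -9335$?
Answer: $\frac{289275}{31} \approx 9331.5$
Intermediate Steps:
$\frac{84 + 26}{-31} - -9335 = 110 \left(- \frac{1}{31}\right) + 9335 = - \frac{110}{31} + 9335 = \frac{289275}{31}$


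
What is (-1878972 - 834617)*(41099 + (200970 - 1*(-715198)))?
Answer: -2597629201263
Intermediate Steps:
(-1878972 - 834617)*(41099 + (200970 - 1*(-715198))) = -2713589*(41099 + (200970 + 715198)) = -2713589*(41099 + 916168) = -2713589*957267 = -2597629201263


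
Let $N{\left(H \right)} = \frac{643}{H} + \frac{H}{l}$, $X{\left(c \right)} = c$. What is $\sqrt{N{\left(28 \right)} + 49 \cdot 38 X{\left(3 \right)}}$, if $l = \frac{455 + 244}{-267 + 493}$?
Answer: $\frac{\sqrt{538013890869}}{9786} \approx 74.953$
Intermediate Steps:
$l = \frac{699}{226} \approx 3.0929$
$N{\left(H \right)} = \frac{643}{H} + \frac{226 H}{699}$ ($N{\left(H \right)} = \frac{643}{H} + \frac{H}{\frac{699}{226}} = \frac{643}{H} + H \frac{226}{699} = \frac{643}{H} + \frac{226 H}{699}$)
$\sqrt{N{\left(28 \right)} + 49 \cdot 38 X{\left(3 \right)}} = \sqrt{\left(\frac{643}{28} + \frac{226}{699} \cdot 28\right) + 49 \cdot 38 \cdot 3} = \sqrt{\left(643 \cdot \frac{1}{28} + \frac{6328}{699}\right) + 1862 \cdot 3} = \sqrt{\left(\frac{643}{28} + \frac{6328}{699}\right) + 5586} = \sqrt{\frac{626641}{19572} + 5586} = \sqrt{\frac{109955833}{19572}} = \frac{\sqrt{538013890869}}{9786}$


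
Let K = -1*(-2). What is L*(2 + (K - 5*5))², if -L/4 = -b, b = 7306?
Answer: 12887784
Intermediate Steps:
K = 2
L = 29224 (L = -(-4)*7306 = -4*(-7306) = 29224)
L*(2 + (K - 5*5))² = 29224*(2 + (2 - 5*5))² = 29224*(2 + (2 - 25))² = 29224*(2 - 23)² = 29224*(-21)² = 29224*441 = 12887784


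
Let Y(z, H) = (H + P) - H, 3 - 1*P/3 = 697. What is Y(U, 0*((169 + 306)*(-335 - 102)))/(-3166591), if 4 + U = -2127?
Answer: 2082/3166591 ≈ 0.00065749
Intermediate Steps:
U = -2131 (U = -4 - 2127 = -2131)
P = -2082 (P = 9 - 3*697 = 9 - 2091 = -2082)
Y(z, H) = -2082 (Y(z, H) = (H - 2082) - H = (-2082 + H) - H = -2082)
Y(U, 0*((169 + 306)*(-335 - 102)))/(-3166591) = -2082/(-3166591) = -2082*(-1/3166591) = 2082/3166591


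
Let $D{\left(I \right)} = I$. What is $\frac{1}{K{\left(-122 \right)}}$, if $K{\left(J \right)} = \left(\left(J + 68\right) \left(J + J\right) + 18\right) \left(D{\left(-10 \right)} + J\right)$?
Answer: $- \frac{1}{1741608} \approx -5.7418 \cdot 10^{-7}$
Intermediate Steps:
$K{\left(J \right)} = \left(-10 + J\right) \left(18 + 2 J \left(68 + J\right)\right)$ ($K{\left(J \right)} = \left(\left(J + 68\right) \left(J + J\right) + 18\right) \left(-10 + J\right) = \left(\left(68 + J\right) 2 J + 18\right) \left(-10 + J\right) = \left(2 J \left(68 + J\right) + 18\right) \left(-10 + J\right) = \left(18 + 2 J \left(68 + J\right)\right) \left(-10 + J\right) = \left(-10 + J\right) \left(18 + 2 J \left(68 + J\right)\right)$)
$\frac{1}{K{\left(-122 \right)}} = \frac{1}{-180 - -163724 + 2 \left(-122\right)^{3} + 116 \left(-122\right)^{2}} = \frac{1}{-180 + 163724 + 2 \left(-1815848\right) + 116 \cdot 14884} = \frac{1}{-180 + 163724 - 3631696 + 1726544} = \frac{1}{-1741608} = - \frac{1}{1741608}$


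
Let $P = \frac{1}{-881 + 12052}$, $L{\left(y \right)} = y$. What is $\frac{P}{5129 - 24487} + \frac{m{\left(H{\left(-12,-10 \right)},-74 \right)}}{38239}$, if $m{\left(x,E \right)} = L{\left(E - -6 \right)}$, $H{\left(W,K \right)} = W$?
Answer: $- \frac{14704917063}{8269115608102} \approx -0.0017783$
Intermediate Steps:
$m{\left(x,E \right)} = 6 + E$ ($m{\left(x,E \right)} = E - -6 = E + 6 = 6 + E$)
$P = \frac{1}{11171} \approx 8.9517 \cdot 10^{-5}$
$\frac{P}{5129 - 24487} + \frac{m{\left(H{\left(-12,-10 \right)},-74 \right)}}{38239} = \frac{1}{11171 \left(5129 - 24487\right)} + \frac{6 - 74}{38239} = \frac{1}{11171 \left(-19358\right)} - \frac{68}{38239} = \frac{1}{11171} \left(- \frac{1}{19358}\right) - \frac{68}{38239} = - \frac{1}{216248218} - \frac{68}{38239} = - \frac{14704917063}{8269115608102}$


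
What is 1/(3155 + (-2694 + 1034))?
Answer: 1/1495 ≈ 0.00066890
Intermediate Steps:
1/(3155 + (-2694 + 1034)) = 1/(3155 - 1660) = 1/1495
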